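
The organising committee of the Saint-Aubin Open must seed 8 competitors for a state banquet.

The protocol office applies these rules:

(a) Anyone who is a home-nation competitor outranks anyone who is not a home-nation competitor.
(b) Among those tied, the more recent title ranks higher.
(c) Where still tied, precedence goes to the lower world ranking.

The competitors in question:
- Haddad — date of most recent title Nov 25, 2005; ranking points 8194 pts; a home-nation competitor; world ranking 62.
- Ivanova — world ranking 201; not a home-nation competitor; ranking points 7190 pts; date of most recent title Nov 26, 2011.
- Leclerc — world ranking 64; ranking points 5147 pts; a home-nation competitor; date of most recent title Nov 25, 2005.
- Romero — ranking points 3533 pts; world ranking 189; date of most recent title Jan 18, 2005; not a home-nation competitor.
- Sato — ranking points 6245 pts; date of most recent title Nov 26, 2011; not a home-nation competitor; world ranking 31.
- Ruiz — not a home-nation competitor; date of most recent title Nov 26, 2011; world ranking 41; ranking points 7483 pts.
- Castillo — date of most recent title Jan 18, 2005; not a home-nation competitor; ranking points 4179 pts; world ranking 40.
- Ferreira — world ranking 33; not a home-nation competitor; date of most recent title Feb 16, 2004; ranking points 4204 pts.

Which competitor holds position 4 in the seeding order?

By the first rule: Haddad and Leclerc (both a home-nation competitor); then Sato, Ruiz, Ivanova, Castillo, Romero and Ferreira (each not a home-nation competitor).
Haddad and Leclerc both have date of most recent title Nov 25, 2005, so the next rule applies.
Among Haddad and Leclerc, by world ranking (lower first): Haddad (62) before Leclerc (64).
Among Sato, Ruiz, Ivanova, Castillo, Romero and Ferreira, by date of most recent title (later first): Sato, Ruiz and Ivanova (Nov 26, 2011) before Castillo and Romero (Jan 18, 2005) before Ferreira (Feb 16, 2004).
Among Sato, Ruiz and Ivanova, by world ranking (lower first): Sato (31) before Ruiz (41) before Ivanova (201).
Among Castillo and Romero, by world ranking (lower first): Castillo (40) before Romero (189).
Order: Haddad, Leclerc, Sato, Ruiz, Ivanova, Castillo, Romero, Ferreira.

Ruiz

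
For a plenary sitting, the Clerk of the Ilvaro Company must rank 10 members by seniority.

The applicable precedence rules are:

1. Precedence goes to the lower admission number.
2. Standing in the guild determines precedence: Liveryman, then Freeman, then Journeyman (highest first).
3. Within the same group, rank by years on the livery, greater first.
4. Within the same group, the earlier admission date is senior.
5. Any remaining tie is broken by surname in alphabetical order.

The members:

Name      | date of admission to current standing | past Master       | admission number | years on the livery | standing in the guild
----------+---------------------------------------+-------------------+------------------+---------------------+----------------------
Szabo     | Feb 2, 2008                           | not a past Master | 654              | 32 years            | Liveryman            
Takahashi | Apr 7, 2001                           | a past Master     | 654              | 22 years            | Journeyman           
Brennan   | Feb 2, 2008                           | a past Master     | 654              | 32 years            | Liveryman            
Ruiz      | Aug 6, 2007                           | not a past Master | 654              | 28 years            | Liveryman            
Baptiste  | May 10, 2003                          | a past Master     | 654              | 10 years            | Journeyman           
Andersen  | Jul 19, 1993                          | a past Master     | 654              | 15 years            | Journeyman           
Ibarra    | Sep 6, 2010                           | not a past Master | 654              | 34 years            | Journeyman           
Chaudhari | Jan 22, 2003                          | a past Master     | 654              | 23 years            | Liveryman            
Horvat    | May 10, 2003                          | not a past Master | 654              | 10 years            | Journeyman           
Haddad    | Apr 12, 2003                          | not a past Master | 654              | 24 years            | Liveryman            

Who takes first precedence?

Brennan

By admission number (lower first): Brennan, Szabo, Ruiz, Haddad, Chaudhari, Ibarra, Takahashi, Andersen, Baptiste and Horvat (each 654).
Among Brennan, Szabo, Ruiz, Haddad, Chaudhari, Ibarra, Takahashi, Andersen, Baptiste and Horvat, by standing in the guild: Brennan, Szabo, Ruiz, Haddad and Chaudhari (Liveryman) before Ibarra, Takahashi, Andersen, Baptiste and Horvat (Journeyman).
Among Brennan, Szabo, Ruiz, Haddad and Chaudhari, by years on the livery (higher first): Brennan and Szabo (32 years) before Ruiz (28 years) before Haddad (24 years) before Chaudhari (23 years).
Brennan and Szabo both have date of admission to current standing Feb 2, 2008, so the next rule applies.
Among Brennan and Szabo, alphabetically by surname: Brennan before Szabo.
Among Ibarra, Takahashi, Andersen, Baptiste and Horvat, by years on the livery (higher first): Ibarra (34 years) before Takahashi (22 years) before Andersen (15 years) before Baptiste and Horvat (10 years).
Baptiste and Horvat both have date of admission to current standing May 10, 2003, so the next rule applies.
Among Baptiste and Horvat, alphabetically by surname: Baptiste before Horvat.
Order: Brennan, Szabo, Ruiz, Haddad, Chaudhari, Ibarra, Takahashi, Andersen, Baptiste, Horvat.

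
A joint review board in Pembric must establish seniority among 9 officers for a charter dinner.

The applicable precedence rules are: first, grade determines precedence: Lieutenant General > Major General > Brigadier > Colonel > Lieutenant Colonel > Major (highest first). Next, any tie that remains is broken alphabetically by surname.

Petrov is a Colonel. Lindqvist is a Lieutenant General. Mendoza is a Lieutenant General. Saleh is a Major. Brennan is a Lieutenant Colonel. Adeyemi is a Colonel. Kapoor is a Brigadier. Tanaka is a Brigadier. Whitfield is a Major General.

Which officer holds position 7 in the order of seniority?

By grade: Lindqvist and Mendoza (Lieutenant General); then Whitfield (Major General); then Kapoor and Tanaka (Brigadier); then Adeyemi and Petrov (Colonel); then Brennan (Lieutenant Colonel); then Saleh (Major).
Among Lindqvist and Mendoza, alphabetically by surname: Lindqvist before Mendoza.
Among Kapoor and Tanaka, alphabetically by surname: Kapoor before Tanaka.
Among Adeyemi and Petrov, alphabetically by surname: Adeyemi before Petrov.
Order: Lindqvist, Mendoza, Whitfield, Kapoor, Tanaka, Adeyemi, Petrov, Brennan, Saleh.

Petrov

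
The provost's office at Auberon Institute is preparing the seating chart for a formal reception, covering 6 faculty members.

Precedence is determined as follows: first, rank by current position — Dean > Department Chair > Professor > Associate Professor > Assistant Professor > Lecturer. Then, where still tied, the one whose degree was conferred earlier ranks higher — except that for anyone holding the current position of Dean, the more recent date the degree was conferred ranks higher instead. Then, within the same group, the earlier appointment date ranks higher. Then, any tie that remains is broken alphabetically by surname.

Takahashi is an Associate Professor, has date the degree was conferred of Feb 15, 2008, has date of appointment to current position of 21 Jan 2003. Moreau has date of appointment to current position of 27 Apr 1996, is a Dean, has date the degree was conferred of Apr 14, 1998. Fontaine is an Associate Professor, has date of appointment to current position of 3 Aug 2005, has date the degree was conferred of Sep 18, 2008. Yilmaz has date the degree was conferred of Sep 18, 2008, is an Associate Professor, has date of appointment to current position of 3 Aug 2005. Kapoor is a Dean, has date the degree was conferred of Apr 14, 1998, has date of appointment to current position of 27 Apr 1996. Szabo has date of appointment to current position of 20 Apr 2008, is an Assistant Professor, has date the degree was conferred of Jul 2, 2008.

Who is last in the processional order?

By current position: Kapoor and Moreau (Dean); then Takahashi, Fontaine and Yilmaz (Associate Professor); then Szabo (Assistant Professor).
Kapoor and Moreau both have date the degree was conferred Apr 14, 1998, so the next rule applies.
Kapoor and Moreau both have date of appointment to current position 27 Apr 1996, so the next rule applies.
Among Kapoor and Moreau, alphabetically by surname: Kapoor before Moreau.
Among Takahashi, Fontaine and Yilmaz, by date the degree was conferred (earlier first): Takahashi (Feb 15, 2008) before Fontaine and Yilmaz (Sep 18, 2008).
Fontaine and Yilmaz both have date of appointment to current position 3 Aug 2005, so the next rule applies.
Among Fontaine and Yilmaz, alphabetically by surname: Fontaine before Yilmaz.
Order: Kapoor, Moreau, Takahashi, Fontaine, Yilmaz, Szabo.

Szabo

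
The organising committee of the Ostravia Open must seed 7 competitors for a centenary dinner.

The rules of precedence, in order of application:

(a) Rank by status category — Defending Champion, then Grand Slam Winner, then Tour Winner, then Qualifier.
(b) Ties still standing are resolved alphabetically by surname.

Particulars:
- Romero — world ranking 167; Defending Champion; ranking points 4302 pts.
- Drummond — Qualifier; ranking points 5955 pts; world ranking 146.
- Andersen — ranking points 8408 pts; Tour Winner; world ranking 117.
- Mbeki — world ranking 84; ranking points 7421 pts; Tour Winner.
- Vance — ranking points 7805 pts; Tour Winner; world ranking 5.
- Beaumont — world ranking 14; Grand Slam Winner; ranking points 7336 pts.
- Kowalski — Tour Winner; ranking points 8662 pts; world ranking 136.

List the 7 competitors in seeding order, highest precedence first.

Romero, Beaumont, Andersen, Kowalski, Mbeki, Vance, Drummond

By status category: Romero (Defending Champion); then Beaumont (Grand Slam Winner); then Andersen, Kowalski, Mbeki and Vance (Tour Winner); then Drummond (Qualifier).
Among Andersen, Kowalski, Mbeki and Vance, alphabetically by surname: Andersen before Kowalski before Mbeki before Vance.
Full order: Romero, Beaumont, Andersen, Kowalski, Mbeki, Vance, Drummond.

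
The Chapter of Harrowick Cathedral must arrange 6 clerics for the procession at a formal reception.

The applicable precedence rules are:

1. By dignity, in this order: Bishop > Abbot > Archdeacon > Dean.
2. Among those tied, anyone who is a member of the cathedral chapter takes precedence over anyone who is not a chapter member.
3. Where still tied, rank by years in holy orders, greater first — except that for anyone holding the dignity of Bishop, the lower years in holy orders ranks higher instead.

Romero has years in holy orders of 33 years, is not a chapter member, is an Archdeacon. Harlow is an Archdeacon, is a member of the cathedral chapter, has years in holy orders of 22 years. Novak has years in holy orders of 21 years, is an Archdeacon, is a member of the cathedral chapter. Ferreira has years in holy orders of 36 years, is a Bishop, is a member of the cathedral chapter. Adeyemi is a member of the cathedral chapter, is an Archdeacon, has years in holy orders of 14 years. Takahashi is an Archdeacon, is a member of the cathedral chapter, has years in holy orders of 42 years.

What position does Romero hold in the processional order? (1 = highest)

By dignity: Ferreira (Bishop); then Takahashi, Harlow, Novak, Adeyemi and Romero (Archdeacon).
Among Takahashi, Harlow, Novak, Adeyemi and Romero, a member of the cathedral chapter before not a chapter member: Takahashi, Harlow, Novak and Adeyemi (a member of the cathedral chapter) before Romero (not a chapter member).
Among Takahashi, Harlow, Novak and Adeyemi, by years in holy orders (higher first): Takahashi (42 years) before Harlow (22 years) before Novak (21 years) before Adeyemi (14 years).
Order: Ferreira, Takahashi, Harlow, Novak, Adeyemi, Romero. So position 6.

6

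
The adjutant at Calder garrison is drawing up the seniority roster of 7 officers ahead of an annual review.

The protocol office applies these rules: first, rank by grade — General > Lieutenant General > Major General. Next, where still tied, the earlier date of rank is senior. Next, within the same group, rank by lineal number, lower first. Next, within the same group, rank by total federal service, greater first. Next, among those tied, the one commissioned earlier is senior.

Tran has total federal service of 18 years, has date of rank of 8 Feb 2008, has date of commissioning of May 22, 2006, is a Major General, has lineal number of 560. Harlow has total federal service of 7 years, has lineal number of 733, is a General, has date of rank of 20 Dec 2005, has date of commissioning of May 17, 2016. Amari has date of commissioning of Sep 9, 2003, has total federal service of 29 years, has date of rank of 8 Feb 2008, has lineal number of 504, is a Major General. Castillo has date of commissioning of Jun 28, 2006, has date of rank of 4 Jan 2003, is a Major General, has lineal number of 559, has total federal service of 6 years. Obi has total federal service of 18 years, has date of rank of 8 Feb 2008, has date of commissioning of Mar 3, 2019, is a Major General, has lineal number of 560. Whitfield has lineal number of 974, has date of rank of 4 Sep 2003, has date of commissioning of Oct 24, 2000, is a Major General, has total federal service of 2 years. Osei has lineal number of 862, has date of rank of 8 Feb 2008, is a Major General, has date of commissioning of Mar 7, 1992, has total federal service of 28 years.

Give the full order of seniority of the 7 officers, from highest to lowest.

Harlow, Castillo, Whitfield, Amari, Tran, Obi, Osei

By grade: Harlow (General); then Castillo, Whitfield, Amari, Tran, Obi and Osei (Major General).
Among Castillo, Whitfield, Amari, Tran, Obi and Osei, by date of rank (earlier first): Castillo (4 Jan 2003) before Whitfield (4 Sep 2003) before Amari, Tran, Obi and Osei (8 Feb 2008).
Among Amari, Tran, Obi and Osei, by lineal number (lower first): Amari (504) before Tran and Obi (560) before Osei (862).
Tran and Obi both have total federal service 18 years, so the next rule applies.
Among Tran and Obi, by date of commissioning (earlier first): Tran (May 22, 2006) before Obi (Mar 3, 2019).
Full order: Harlow, Castillo, Whitfield, Amari, Tran, Obi, Osei.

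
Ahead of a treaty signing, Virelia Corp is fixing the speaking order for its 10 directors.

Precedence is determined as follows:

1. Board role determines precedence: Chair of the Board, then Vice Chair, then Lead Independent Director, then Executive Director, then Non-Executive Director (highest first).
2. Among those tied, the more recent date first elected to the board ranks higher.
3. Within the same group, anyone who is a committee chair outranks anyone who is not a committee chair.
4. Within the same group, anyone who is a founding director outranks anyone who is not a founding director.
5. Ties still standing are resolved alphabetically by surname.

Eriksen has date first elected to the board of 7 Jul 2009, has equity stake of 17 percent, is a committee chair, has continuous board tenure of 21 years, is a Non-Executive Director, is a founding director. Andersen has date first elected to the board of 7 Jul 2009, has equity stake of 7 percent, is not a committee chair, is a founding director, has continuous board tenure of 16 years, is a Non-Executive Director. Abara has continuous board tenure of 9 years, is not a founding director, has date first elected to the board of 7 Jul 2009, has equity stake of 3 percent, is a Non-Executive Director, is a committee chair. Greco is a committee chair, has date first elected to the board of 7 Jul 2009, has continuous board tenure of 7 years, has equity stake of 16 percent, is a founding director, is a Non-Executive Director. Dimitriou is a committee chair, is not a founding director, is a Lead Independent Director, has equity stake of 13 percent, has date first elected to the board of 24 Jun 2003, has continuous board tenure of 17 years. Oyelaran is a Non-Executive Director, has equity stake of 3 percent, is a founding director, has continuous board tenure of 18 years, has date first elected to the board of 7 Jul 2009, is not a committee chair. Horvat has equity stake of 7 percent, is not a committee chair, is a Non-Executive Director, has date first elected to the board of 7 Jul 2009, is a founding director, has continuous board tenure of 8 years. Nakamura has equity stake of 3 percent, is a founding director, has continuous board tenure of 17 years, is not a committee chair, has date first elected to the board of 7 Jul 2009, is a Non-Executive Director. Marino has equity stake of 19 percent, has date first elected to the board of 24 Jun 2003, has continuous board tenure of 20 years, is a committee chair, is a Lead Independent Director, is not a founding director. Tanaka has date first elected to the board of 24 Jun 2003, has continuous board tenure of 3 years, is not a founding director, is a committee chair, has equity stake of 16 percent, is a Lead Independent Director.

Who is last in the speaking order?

Oyelaran

By board role: Dimitriou, Marino and Tanaka (Lead Independent Director); then Eriksen, Greco, Abara, Andersen, Horvat, Nakamura and Oyelaran (Non-Executive Director).
Dimitriou, Marino and Tanaka all have date first elected to the board 24 Jun 2003, so the next rule applies.
Dimitriou, Marino and Tanaka are each a committee chair, so the next rule applies.
Dimitriou, Marino and Tanaka are each not a founding director, so the next rule applies.
Among Dimitriou, Marino and Tanaka, alphabetically by surname: Dimitriou before Marino before Tanaka.
Eriksen, Greco, Abara, Andersen, Horvat, Nakamura and Oyelaran all have date first elected to the board 7 Jul 2009, so the next rule applies.
Among Eriksen, Greco, Abara, Andersen, Horvat, Nakamura and Oyelaran, a committee chair before not a committee chair: Eriksen, Greco and Abara (a committee chair) before Andersen, Horvat, Nakamura and Oyelaran (not a committee chair).
Among Eriksen, Greco and Abara, a founding director before not a founding director: Eriksen and Greco (a founding director) before Abara (not a founding director).
Among Eriksen and Greco, alphabetically by surname: Eriksen before Greco.
Andersen, Horvat, Nakamura and Oyelaran are each a founding director, so the next rule applies.
Among Andersen, Horvat, Nakamura and Oyelaran, alphabetically by surname: Andersen before Horvat before Nakamura before Oyelaran.
Order: Dimitriou, Marino, Tanaka, Eriksen, Greco, Abara, Andersen, Horvat, Nakamura, Oyelaran.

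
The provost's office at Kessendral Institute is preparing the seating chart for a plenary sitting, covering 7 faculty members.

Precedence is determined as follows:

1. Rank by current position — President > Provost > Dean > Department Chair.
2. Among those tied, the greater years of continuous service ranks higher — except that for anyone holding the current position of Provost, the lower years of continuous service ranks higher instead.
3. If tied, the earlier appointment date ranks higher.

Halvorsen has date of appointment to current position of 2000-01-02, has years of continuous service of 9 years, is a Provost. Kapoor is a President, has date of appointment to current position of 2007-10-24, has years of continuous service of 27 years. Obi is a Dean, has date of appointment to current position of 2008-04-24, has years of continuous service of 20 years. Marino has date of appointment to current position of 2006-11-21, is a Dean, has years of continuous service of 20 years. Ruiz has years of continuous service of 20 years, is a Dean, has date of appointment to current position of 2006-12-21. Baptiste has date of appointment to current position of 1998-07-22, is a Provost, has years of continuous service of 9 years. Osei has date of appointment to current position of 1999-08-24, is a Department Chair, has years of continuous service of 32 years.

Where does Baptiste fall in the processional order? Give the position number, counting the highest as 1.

By current position: Kapoor (President); then Baptiste and Halvorsen (Provost); then Marino, Ruiz and Obi (Dean); then Osei (Department Chair).
Baptiste and Halvorsen both have years of continuous service 9 years, so the next rule applies.
Among Baptiste and Halvorsen, by date of appointment to current position (earlier first): Baptiste (1998-07-22) before Halvorsen (2000-01-02).
Marino, Ruiz and Obi all have years of continuous service 20 years, so the next rule applies.
Among Marino, Ruiz and Obi, by date of appointment to current position (earlier first): Marino (2006-11-21) before Ruiz (2006-12-21) before Obi (2008-04-24).
Order: Kapoor, Baptiste, Halvorsen, Marino, Ruiz, Obi, Osei. So position 2.

2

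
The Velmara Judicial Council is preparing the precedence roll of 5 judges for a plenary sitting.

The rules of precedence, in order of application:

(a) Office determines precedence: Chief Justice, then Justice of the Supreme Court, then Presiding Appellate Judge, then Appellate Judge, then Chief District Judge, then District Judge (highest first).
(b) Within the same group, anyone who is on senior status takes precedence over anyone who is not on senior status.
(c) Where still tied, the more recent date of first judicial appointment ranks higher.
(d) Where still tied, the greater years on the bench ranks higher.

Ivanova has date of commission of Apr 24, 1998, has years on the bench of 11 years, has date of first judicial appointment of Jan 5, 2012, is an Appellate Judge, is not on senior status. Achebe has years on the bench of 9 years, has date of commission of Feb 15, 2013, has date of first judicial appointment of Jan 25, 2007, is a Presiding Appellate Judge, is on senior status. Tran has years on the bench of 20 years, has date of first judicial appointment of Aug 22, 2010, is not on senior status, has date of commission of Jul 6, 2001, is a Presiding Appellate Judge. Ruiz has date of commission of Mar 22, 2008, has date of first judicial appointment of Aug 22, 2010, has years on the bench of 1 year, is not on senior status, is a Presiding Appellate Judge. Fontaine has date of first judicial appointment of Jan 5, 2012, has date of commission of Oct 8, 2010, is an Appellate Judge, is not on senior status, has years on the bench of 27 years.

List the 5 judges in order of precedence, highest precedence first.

By office: Achebe, Tran and Ruiz (Presiding Appellate Judge); then Fontaine and Ivanova (Appellate Judge).
Among Achebe, Tran and Ruiz, on senior status before not on senior status: Achebe (on senior status) before Tran and Ruiz (not on senior status).
Tran and Ruiz both have date of first judicial appointment Aug 22, 2010, so the next rule applies.
Among Tran and Ruiz, by years on the bench (higher first): Tran (20 years) before Ruiz (1 year).
Fontaine and Ivanova are each not on senior status, so the next rule applies.
Fontaine and Ivanova both have date of first judicial appointment Jan 5, 2012, so the next rule applies.
Among Fontaine and Ivanova, by years on the bench (higher first): Fontaine (27 years) before Ivanova (11 years).
Full order: Achebe, Tran, Ruiz, Fontaine, Ivanova.

Achebe, Tran, Ruiz, Fontaine, Ivanova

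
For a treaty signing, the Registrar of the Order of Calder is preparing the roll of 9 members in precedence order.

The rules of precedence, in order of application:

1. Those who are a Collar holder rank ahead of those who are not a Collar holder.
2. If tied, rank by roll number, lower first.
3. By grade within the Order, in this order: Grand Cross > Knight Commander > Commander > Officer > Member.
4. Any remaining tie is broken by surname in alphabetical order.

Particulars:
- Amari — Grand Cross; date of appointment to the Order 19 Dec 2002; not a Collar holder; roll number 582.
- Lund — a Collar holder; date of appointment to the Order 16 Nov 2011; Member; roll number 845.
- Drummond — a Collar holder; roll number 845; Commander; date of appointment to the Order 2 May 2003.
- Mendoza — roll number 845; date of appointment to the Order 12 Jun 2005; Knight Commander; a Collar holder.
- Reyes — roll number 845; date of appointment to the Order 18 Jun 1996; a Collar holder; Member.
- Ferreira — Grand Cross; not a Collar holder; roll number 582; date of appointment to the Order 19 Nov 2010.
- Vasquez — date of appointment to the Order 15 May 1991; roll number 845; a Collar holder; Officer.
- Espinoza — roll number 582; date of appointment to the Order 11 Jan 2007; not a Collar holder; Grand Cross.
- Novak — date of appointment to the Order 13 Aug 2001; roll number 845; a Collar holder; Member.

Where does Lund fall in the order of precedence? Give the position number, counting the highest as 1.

4

By the first rule: Mendoza, Drummond, Vasquez, Lund, Novak and Reyes (each a Collar holder); then Amari, Espinoza and Ferreira (each not a Collar holder).
Mendoza, Drummond, Vasquez, Lund, Novak and Reyes all have roll number 845, so the next rule applies.
Among Mendoza, Drummond, Vasquez, Lund, Novak and Reyes, by grade within the Order: Mendoza (Knight Commander) before Drummond (Commander) before Vasquez (Officer) before Lund, Novak and Reyes (Member).
Among Lund, Novak and Reyes, alphabetically by surname: Lund before Novak before Reyes.
Amari, Espinoza and Ferreira all have roll number 582, so the next rule applies.
Amari, Espinoza and Ferreira are each Grand Cross, so the next rule applies.
Among Amari, Espinoza and Ferreira, alphabetically by surname: Amari before Espinoza before Ferreira.
Order: Mendoza, Drummond, Vasquez, Lund, Novak, Reyes, Amari, Espinoza, Ferreira. So position 4.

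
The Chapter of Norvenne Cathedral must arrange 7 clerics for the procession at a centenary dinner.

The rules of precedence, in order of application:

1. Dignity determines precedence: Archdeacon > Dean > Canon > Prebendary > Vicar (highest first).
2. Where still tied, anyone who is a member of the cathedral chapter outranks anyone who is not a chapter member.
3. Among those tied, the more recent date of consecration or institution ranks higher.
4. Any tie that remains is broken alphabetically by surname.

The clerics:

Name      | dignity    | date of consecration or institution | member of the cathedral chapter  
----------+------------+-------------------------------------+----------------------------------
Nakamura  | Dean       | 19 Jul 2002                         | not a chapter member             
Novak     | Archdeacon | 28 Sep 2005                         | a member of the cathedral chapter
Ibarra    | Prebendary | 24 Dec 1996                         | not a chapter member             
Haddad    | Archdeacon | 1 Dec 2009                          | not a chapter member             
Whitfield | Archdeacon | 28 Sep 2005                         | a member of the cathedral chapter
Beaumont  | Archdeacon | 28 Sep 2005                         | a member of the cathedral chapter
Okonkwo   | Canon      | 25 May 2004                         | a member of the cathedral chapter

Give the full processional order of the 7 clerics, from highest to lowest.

By dignity: Beaumont, Novak, Whitfield and Haddad (Archdeacon); then Nakamura (Dean); then Okonkwo (Canon); then Ibarra (Prebendary).
Among Beaumont, Novak, Whitfield and Haddad, a member of the cathedral chapter before not a chapter member: Beaumont, Novak and Whitfield (a member of the cathedral chapter) before Haddad (not a chapter member).
Beaumont, Novak and Whitfield all have date of consecration or institution 28 Sep 2005, so the next rule applies.
Among Beaumont, Novak and Whitfield, alphabetically by surname: Beaumont before Novak before Whitfield.
Full order: Beaumont, Novak, Whitfield, Haddad, Nakamura, Okonkwo, Ibarra.

Beaumont, Novak, Whitfield, Haddad, Nakamura, Okonkwo, Ibarra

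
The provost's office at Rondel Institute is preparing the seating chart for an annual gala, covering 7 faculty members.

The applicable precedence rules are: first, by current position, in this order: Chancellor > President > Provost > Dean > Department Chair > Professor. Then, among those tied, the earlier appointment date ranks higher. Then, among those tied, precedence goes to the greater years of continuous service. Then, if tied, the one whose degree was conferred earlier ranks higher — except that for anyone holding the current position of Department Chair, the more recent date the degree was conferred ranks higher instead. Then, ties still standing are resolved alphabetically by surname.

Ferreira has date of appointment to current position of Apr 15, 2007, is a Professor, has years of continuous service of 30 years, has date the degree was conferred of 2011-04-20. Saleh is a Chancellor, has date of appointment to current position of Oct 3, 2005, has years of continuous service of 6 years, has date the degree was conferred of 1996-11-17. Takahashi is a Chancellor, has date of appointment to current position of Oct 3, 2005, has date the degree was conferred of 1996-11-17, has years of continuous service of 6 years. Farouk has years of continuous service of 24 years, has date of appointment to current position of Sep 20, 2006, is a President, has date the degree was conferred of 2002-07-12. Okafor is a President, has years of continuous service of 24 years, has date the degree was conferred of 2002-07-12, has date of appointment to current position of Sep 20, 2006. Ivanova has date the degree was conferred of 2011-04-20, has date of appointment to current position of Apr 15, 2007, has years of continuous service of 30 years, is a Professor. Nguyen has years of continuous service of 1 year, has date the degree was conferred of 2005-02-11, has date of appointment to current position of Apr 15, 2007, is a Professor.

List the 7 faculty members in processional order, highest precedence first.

Saleh, Takahashi, Farouk, Okafor, Ferreira, Ivanova, Nguyen

By current position: Saleh and Takahashi (Chancellor); then Farouk and Okafor (President); then Ferreira, Ivanova and Nguyen (Professor).
Saleh and Takahashi both have date of appointment to current position Oct 3, 2005, so the next rule applies.
Saleh and Takahashi both have years of continuous service 6 years, so the next rule applies.
Saleh and Takahashi both have date the degree was conferred 1996-11-17, so the next rule applies.
Among Saleh and Takahashi, alphabetically by surname: Saleh before Takahashi.
Farouk and Okafor both have date of appointment to current position Sep 20, 2006, so the next rule applies.
Farouk and Okafor both have years of continuous service 24 years, so the next rule applies.
Farouk and Okafor both have date the degree was conferred 2002-07-12, so the next rule applies.
Among Farouk and Okafor, alphabetically by surname: Farouk before Okafor.
Ferreira, Ivanova and Nguyen all have date of appointment to current position Apr 15, 2007, so the next rule applies.
Among Ferreira, Ivanova and Nguyen, by years of continuous service (higher first): Ferreira and Ivanova (30 years) before Nguyen (1 year).
Ferreira and Ivanova both have date the degree was conferred 2011-04-20, so the next rule applies.
Among Ferreira and Ivanova, alphabetically by surname: Ferreira before Ivanova.
Full order: Saleh, Takahashi, Farouk, Okafor, Ferreira, Ivanova, Nguyen.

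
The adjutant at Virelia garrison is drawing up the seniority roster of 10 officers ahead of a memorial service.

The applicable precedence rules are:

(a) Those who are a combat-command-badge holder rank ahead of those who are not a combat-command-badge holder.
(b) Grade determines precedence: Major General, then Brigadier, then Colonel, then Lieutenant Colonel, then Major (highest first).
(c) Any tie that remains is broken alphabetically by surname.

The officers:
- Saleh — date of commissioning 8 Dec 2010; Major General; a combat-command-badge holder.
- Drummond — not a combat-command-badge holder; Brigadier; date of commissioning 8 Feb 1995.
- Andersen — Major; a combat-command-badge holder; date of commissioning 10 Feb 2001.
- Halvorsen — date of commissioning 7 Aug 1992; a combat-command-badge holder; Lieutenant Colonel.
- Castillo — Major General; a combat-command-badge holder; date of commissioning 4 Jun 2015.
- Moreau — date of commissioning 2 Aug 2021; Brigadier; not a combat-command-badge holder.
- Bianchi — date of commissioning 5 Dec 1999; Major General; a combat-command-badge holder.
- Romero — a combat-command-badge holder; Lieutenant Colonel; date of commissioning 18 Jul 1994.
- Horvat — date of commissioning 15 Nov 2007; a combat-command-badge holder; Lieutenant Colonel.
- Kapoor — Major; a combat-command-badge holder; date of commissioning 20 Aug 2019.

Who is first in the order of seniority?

By the first rule: Bianchi, Castillo, Saleh, Halvorsen, Horvat, Romero, Andersen and Kapoor (each a combat-command-badge holder); then Drummond and Moreau (both not a combat-command-badge holder).
Among Bianchi, Castillo, Saleh, Halvorsen, Horvat, Romero, Andersen and Kapoor, by grade: Bianchi, Castillo and Saleh (Major General) before Halvorsen, Horvat and Romero (Lieutenant Colonel) before Andersen and Kapoor (Major).
Among Bianchi, Castillo and Saleh, alphabetically by surname: Bianchi before Castillo before Saleh.
Among Halvorsen, Horvat and Romero, alphabetically by surname: Halvorsen before Horvat before Romero.
Among Andersen and Kapoor, alphabetically by surname: Andersen before Kapoor.
Drummond and Moreau are each Brigadier, so the next rule applies.
Among Drummond and Moreau, alphabetically by surname: Drummond before Moreau.
Order: Bianchi, Castillo, Saleh, Halvorsen, Horvat, Romero, Andersen, Kapoor, Drummond, Moreau.

Bianchi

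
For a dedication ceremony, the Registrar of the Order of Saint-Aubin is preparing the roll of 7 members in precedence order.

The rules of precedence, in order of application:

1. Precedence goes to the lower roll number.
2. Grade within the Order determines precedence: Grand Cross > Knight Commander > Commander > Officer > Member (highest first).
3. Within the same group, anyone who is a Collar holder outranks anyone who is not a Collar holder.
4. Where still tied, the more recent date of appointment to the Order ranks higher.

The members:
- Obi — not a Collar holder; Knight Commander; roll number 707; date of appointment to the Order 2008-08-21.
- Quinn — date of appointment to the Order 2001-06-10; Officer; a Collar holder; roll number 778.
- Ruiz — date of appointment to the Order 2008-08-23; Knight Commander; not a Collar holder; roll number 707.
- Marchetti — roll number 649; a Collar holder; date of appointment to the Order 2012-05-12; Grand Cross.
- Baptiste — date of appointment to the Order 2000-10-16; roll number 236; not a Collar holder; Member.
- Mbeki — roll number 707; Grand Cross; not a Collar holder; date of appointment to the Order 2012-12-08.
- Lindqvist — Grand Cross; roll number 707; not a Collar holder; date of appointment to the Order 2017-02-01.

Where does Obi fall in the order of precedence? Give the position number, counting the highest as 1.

6

By roll number (lower first): Baptiste (236); then Marchetti (649); then Lindqvist, Mbeki, Ruiz and Obi (each 707); then Quinn (778).
Among Lindqvist, Mbeki, Ruiz and Obi, by grade within the Order: Lindqvist and Mbeki (Grand Cross) before Ruiz and Obi (Knight Commander).
Lindqvist and Mbeki are each not a Collar holder, so the next rule applies.
Among Lindqvist and Mbeki, by date of appointment to the Order (later first): Lindqvist (2017-02-01) before Mbeki (2012-12-08).
Ruiz and Obi are each not a Collar holder, so the next rule applies.
Among Ruiz and Obi, by date of appointment to the Order (later first): Ruiz (2008-08-23) before Obi (2008-08-21).
Order: Baptiste, Marchetti, Lindqvist, Mbeki, Ruiz, Obi, Quinn. So position 6.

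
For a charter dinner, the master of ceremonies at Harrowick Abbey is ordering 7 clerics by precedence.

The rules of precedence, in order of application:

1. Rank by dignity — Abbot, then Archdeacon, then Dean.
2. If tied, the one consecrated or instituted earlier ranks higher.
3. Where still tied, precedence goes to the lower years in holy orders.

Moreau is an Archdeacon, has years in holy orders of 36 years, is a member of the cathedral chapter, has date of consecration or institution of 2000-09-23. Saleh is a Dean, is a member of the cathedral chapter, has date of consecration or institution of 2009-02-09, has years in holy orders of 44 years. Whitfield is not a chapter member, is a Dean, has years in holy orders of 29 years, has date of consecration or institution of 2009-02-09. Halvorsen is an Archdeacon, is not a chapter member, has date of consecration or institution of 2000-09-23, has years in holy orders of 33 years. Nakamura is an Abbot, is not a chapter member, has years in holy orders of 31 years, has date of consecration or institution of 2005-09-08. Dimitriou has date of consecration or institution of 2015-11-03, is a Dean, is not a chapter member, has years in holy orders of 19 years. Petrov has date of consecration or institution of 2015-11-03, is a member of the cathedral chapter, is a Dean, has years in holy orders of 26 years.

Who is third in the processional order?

By dignity: Nakamura (Abbot); then Halvorsen and Moreau (Archdeacon); then Whitfield, Saleh, Dimitriou and Petrov (Dean).
Halvorsen and Moreau both have date of consecration or institution 2000-09-23, so the next rule applies.
Among Halvorsen and Moreau, by years in holy orders (lower first): Halvorsen (33 years) before Moreau (36 years).
Among Whitfield, Saleh, Dimitriou and Petrov, by date of consecration or institution (earlier first): Whitfield and Saleh (2009-02-09) before Dimitriou and Petrov (2015-11-03).
Among Whitfield and Saleh, by years in holy orders (lower first): Whitfield (29 years) before Saleh (44 years).
Among Dimitriou and Petrov, by years in holy orders (lower first): Dimitriou (19 years) before Petrov (26 years).
Order: Nakamura, Halvorsen, Moreau, Whitfield, Saleh, Dimitriou, Petrov.

Moreau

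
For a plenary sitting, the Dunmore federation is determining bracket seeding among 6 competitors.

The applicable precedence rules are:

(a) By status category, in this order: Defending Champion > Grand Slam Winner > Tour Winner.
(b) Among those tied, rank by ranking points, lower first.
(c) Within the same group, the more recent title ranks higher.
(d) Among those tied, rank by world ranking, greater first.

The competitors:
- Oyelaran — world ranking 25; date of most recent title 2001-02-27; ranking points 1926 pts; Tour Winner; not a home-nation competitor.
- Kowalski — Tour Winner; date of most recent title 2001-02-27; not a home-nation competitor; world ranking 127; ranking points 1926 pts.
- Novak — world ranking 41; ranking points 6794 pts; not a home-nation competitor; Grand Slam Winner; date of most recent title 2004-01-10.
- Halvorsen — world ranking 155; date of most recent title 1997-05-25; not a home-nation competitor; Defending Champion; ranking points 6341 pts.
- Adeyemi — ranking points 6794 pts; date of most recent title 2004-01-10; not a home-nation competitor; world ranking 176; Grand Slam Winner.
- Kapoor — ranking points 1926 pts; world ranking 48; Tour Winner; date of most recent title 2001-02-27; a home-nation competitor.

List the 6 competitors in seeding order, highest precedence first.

Halvorsen, Adeyemi, Novak, Kowalski, Kapoor, Oyelaran

By status category: Halvorsen (Defending Champion); then Adeyemi and Novak (Grand Slam Winner); then Kowalski, Kapoor and Oyelaran (Tour Winner).
Adeyemi and Novak both have ranking points 6794 pts, so the next rule applies.
Adeyemi and Novak both have date of most recent title 2004-01-10, so the next rule applies.
Among Adeyemi and Novak, by world ranking (higher first): Adeyemi (176) before Novak (41).
Kowalski, Kapoor and Oyelaran all have ranking points 1926 pts, so the next rule applies.
Kowalski, Kapoor and Oyelaran all have date of most recent title 2001-02-27, so the next rule applies.
Among Kowalski, Kapoor and Oyelaran, by world ranking (higher first): Kowalski (127) before Kapoor (48) before Oyelaran (25).
Full order: Halvorsen, Adeyemi, Novak, Kowalski, Kapoor, Oyelaran.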